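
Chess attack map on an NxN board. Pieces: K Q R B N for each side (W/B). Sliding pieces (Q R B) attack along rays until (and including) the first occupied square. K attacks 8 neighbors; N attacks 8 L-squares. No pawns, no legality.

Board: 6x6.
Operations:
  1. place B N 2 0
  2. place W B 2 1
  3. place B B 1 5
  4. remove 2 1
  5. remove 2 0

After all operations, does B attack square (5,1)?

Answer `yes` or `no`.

Answer: yes

Derivation:
Op 1: place BN@(2,0)
Op 2: place WB@(2,1)
Op 3: place BB@(1,5)
Op 4: remove (2,1)
Op 5: remove (2,0)
Per-piece attacks for B:
  BB@(1,5): attacks (2,4) (3,3) (4,2) (5,1) (0,4)
B attacks (5,1): yes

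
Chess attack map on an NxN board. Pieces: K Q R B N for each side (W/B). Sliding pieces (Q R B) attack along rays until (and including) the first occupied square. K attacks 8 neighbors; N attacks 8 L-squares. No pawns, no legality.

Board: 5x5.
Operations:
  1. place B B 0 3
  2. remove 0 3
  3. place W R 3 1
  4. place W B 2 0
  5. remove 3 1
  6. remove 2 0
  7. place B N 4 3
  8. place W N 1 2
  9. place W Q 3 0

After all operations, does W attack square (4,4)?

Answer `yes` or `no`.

Op 1: place BB@(0,3)
Op 2: remove (0,3)
Op 3: place WR@(3,1)
Op 4: place WB@(2,0)
Op 5: remove (3,1)
Op 6: remove (2,0)
Op 7: place BN@(4,3)
Op 8: place WN@(1,2)
Op 9: place WQ@(3,0)
Per-piece attacks for W:
  WN@(1,2): attacks (2,4) (3,3) (0,4) (2,0) (3,1) (0,0)
  WQ@(3,0): attacks (3,1) (3,2) (3,3) (3,4) (4,0) (2,0) (1,0) (0,0) (4,1) (2,1) (1,2) [ray(-1,1) blocked at (1,2)]
W attacks (4,4): no

Answer: no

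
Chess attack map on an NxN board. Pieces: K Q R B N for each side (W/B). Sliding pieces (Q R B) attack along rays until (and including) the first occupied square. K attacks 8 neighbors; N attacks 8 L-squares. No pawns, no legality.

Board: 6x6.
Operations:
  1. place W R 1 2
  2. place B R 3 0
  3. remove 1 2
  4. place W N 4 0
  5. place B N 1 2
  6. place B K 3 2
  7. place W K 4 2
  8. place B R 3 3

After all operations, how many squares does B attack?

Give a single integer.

Answer: 20

Derivation:
Op 1: place WR@(1,2)
Op 2: place BR@(3,0)
Op 3: remove (1,2)
Op 4: place WN@(4,0)
Op 5: place BN@(1,2)
Op 6: place BK@(3,2)
Op 7: place WK@(4,2)
Op 8: place BR@(3,3)
Per-piece attacks for B:
  BN@(1,2): attacks (2,4) (3,3) (0,4) (2,0) (3,1) (0,0)
  BR@(3,0): attacks (3,1) (3,2) (4,0) (2,0) (1,0) (0,0) [ray(0,1) blocked at (3,2); ray(1,0) blocked at (4,0)]
  BK@(3,2): attacks (3,3) (3,1) (4,2) (2,2) (4,3) (4,1) (2,3) (2,1)
  BR@(3,3): attacks (3,4) (3,5) (3,2) (4,3) (5,3) (2,3) (1,3) (0,3) [ray(0,-1) blocked at (3,2)]
Union (20 distinct): (0,0) (0,3) (0,4) (1,0) (1,3) (2,0) (2,1) (2,2) (2,3) (2,4) (3,1) (3,2) (3,3) (3,4) (3,5) (4,0) (4,1) (4,2) (4,3) (5,3)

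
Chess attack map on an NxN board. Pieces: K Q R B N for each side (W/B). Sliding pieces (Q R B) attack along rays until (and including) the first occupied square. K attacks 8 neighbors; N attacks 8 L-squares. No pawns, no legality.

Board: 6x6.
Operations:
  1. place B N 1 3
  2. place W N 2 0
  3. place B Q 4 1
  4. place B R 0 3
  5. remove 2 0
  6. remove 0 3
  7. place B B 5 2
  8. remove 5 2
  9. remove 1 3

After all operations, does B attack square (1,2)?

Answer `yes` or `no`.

Answer: no

Derivation:
Op 1: place BN@(1,3)
Op 2: place WN@(2,0)
Op 3: place BQ@(4,1)
Op 4: place BR@(0,3)
Op 5: remove (2,0)
Op 6: remove (0,3)
Op 7: place BB@(5,2)
Op 8: remove (5,2)
Op 9: remove (1,3)
Per-piece attacks for B:
  BQ@(4,1): attacks (4,2) (4,3) (4,4) (4,5) (4,0) (5,1) (3,1) (2,1) (1,1) (0,1) (5,2) (5,0) (3,2) (2,3) (1,4) (0,5) (3,0)
B attacks (1,2): no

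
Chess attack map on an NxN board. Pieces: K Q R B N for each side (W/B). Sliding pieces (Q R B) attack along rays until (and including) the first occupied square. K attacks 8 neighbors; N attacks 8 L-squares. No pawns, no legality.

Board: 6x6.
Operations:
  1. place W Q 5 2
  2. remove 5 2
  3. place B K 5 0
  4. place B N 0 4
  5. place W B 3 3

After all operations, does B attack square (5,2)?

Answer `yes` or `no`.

Answer: no

Derivation:
Op 1: place WQ@(5,2)
Op 2: remove (5,2)
Op 3: place BK@(5,0)
Op 4: place BN@(0,4)
Op 5: place WB@(3,3)
Per-piece attacks for B:
  BN@(0,4): attacks (2,5) (1,2) (2,3)
  BK@(5,0): attacks (5,1) (4,0) (4,1)
B attacks (5,2): no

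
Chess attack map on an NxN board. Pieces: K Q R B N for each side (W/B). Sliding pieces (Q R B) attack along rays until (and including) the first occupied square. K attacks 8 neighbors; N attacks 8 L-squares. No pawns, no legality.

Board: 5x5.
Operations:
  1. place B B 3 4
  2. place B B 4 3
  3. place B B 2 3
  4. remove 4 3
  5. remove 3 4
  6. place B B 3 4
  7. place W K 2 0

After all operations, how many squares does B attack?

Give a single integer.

Answer: 8

Derivation:
Op 1: place BB@(3,4)
Op 2: place BB@(4,3)
Op 3: place BB@(2,3)
Op 4: remove (4,3)
Op 5: remove (3,4)
Op 6: place BB@(3,4)
Op 7: place WK@(2,0)
Per-piece attacks for B:
  BB@(2,3): attacks (3,4) (3,2) (4,1) (1,4) (1,2) (0,1) [ray(1,1) blocked at (3,4)]
  BB@(3,4): attacks (4,3) (2,3) [ray(-1,-1) blocked at (2,3)]
Union (8 distinct): (0,1) (1,2) (1,4) (2,3) (3,2) (3,4) (4,1) (4,3)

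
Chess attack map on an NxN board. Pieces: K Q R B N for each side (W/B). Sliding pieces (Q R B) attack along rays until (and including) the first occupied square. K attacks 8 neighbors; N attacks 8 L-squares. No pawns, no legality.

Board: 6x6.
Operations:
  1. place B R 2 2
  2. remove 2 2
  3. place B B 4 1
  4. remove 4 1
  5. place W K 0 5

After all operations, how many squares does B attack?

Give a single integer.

Op 1: place BR@(2,2)
Op 2: remove (2,2)
Op 3: place BB@(4,1)
Op 4: remove (4,1)
Op 5: place WK@(0,5)
Per-piece attacks for B:
Union (0 distinct): (none)

Answer: 0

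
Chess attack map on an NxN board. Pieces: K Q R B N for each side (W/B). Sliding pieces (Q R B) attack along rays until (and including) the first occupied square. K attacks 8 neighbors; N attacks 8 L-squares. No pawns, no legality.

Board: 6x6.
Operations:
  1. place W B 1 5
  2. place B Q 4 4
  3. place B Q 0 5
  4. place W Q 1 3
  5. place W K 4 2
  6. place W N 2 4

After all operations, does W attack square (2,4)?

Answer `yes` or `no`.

Answer: yes

Derivation:
Op 1: place WB@(1,5)
Op 2: place BQ@(4,4)
Op 3: place BQ@(0,5)
Op 4: place WQ@(1,3)
Op 5: place WK@(4,2)
Op 6: place WN@(2,4)
Per-piece attacks for W:
  WQ@(1,3): attacks (1,4) (1,5) (1,2) (1,1) (1,0) (2,3) (3,3) (4,3) (5,3) (0,3) (2,4) (2,2) (3,1) (4,0) (0,4) (0,2) [ray(0,1) blocked at (1,5); ray(1,1) blocked at (2,4)]
  WB@(1,5): attacks (2,4) (0,4) [ray(1,-1) blocked at (2,4)]
  WN@(2,4): attacks (4,5) (0,5) (3,2) (4,3) (1,2) (0,3)
  WK@(4,2): attacks (4,3) (4,1) (5,2) (3,2) (5,3) (5,1) (3,3) (3,1)
W attacks (2,4): yes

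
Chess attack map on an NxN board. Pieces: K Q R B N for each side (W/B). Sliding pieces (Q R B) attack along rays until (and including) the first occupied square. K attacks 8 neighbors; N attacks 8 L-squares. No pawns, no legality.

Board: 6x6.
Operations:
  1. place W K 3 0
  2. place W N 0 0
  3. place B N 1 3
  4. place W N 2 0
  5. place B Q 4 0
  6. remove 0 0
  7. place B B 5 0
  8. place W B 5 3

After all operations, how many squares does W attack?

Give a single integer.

Answer: 11

Derivation:
Op 1: place WK@(3,0)
Op 2: place WN@(0,0)
Op 3: place BN@(1,3)
Op 4: place WN@(2,0)
Op 5: place BQ@(4,0)
Op 6: remove (0,0)
Op 7: place BB@(5,0)
Op 8: place WB@(5,3)
Per-piece attacks for W:
  WN@(2,0): attacks (3,2) (4,1) (1,2) (0,1)
  WK@(3,0): attacks (3,1) (4,0) (2,0) (4,1) (2,1)
  WB@(5,3): attacks (4,4) (3,5) (4,2) (3,1) (2,0) [ray(-1,-1) blocked at (2,0)]
Union (11 distinct): (0,1) (1,2) (2,0) (2,1) (3,1) (3,2) (3,5) (4,0) (4,1) (4,2) (4,4)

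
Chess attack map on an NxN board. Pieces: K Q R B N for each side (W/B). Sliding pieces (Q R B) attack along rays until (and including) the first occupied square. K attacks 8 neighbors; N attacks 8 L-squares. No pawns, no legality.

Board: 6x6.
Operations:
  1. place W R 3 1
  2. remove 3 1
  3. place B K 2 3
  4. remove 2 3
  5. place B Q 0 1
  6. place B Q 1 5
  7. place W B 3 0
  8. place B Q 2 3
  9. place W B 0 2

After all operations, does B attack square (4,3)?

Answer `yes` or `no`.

Op 1: place WR@(3,1)
Op 2: remove (3,1)
Op 3: place BK@(2,3)
Op 4: remove (2,3)
Op 5: place BQ@(0,1)
Op 6: place BQ@(1,5)
Op 7: place WB@(3,0)
Op 8: place BQ@(2,3)
Op 9: place WB@(0,2)
Per-piece attacks for B:
  BQ@(0,1): attacks (0,2) (0,0) (1,1) (2,1) (3,1) (4,1) (5,1) (1,2) (2,3) (1,0) [ray(0,1) blocked at (0,2); ray(1,1) blocked at (2,3)]
  BQ@(1,5): attacks (1,4) (1,3) (1,2) (1,1) (1,0) (2,5) (3,5) (4,5) (5,5) (0,5) (2,4) (3,3) (4,2) (5,1) (0,4)
  BQ@(2,3): attacks (2,4) (2,5) (2,2) (2,1) (2,0) (3,3) (4,3) (5,3) (1,3) (0,3) (3,4) (4,5) (3,2) (4,1) (5,0) (1,4) (0,5) (1,2) (0,1) [ray(-1,-1) blocked at (0,1)]
B attacks (4,3): yes

Answer: yes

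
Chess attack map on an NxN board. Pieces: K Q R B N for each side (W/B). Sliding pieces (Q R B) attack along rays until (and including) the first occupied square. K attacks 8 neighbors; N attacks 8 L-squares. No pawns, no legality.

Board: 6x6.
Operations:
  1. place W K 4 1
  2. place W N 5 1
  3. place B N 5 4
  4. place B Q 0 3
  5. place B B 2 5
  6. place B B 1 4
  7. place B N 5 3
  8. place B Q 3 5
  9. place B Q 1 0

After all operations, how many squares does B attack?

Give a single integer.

Op 1: place WK@(4,1)
Op 2: place WN@(5,1)
Op 3: place BN@(5,4)
Op 4: place BQ@(0,3)
Op 5: place BB@(2,5)
Op 6: place BB@(1,4)
Op 7: place BN@(5,3)
Op 8: place BQ@(3,5)
Op 9: place BQ@(1,0)
Per-piece attacks for B:
  BQ@(0,3): attacks (0,4) (0,5) (0,2) (0,1) (0,0) (1,3) (2,3) (3,3) (4,3) (5,3) (1,4) (1,2) (2,1) (3,0) [ray(1,0) blocked at (5,3); ray(1,1) blocked at (1,4)]
  BQ@(1,0): attacks (1,1) (1,2) (1,3) (1,4) (2,0) (3,0) (4,0) (5,0) (0,0) (2,1) (3,2) (4,3) (5,4) (0,1) [ray(0,1) blocked at (1,4); ray(1,1) blocked at (5,4)]
  BB@(1,4): attacks (2,5) (2,3) (3,2) (4,1) (0,5) (0,3) [ray(1,1) blocked at (2,5); ray(1,-1) blocked at (4,1); ray(-1,-1) blocked at (0,3)]
  BB@(2,5): attacks (3,4) (4,3) (5,2) (1,4) [ray(-1,-1) blocked at (1,4)]
  BQ@(3,5): attacks (3,4) (3,3) (3,2) (3,1) (3,0) (4,5) (5,5) (2,5) (4,4) (5,3) (2,4) (1,3) (0,2) [ray(-1,0) blocked at (2,5); ray(1,-1) blocked at (5,3)]
  BN@(5,3): attacks (4,5) (3,4) (4,1) (3,2)
  BN@(5,4): attacks (3,5) (4,2) (3,3)
Union (32 distinct): (0,0) (0,1) (0,2) (0,3) (0,4) (0,5) (1,1) (1,2) (1,3) (1,4) (2,0) (2,1) (2,3) (2,4) (2,5) (3,0) (3,1) (3,2) (3,3) (3,4) (3,5) (4,0) (4,1) (4,2) (4,3) (4,4) (4,5) (5,0) (5,2) (5,3) (5,4) (5,5)

Answer: 32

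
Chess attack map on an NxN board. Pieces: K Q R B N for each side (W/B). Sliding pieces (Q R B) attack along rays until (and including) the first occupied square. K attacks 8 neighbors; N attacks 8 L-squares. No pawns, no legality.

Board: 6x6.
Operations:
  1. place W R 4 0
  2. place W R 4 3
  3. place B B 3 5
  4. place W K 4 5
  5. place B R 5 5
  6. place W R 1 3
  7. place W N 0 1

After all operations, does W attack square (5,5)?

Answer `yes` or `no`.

Op 1: place WR@(4,0)
Op 2: place WR@(4,3)
Op 3: place BB@(3,5)
Op 4: place WK@(4,5)
Op 5: place BR@(5,5)
Op 6: place WR@(1,3)
Op 7: place WN@(0,1)
Per-piece attacks for W:
  WN@(0,1): attacks (1,3) (2,2) (2,0)
  WR@(1,3): attacks (1,4) (1,5) (1,2) (1,1) (1,0) (2,3) (3,3) (4,3) (0,3) [ray(1,0) blocked at (4,3)]
  WR@(4,0): attacks (4,1) (4,2) (4,3) (5,0) (3,0) (2,0) (1,0) (0,0) [ray(0,1) blocked at (4,3)]
  WR@(4,3): attacks (4,4) (4,5) (4,2) (4,1) (4,0) (5,3) (3,3) (2,3) (1,3) [ray(0,1) blocked at (4,5); ray(0,-1) blocked at (4,0); ray(-1,0) blocked at (1,3)]
  WK@(4,5): attacks (4,4) (5,5) (3,5) (5,4) (3,4)
W attacks (5,5): yes

Answer: yes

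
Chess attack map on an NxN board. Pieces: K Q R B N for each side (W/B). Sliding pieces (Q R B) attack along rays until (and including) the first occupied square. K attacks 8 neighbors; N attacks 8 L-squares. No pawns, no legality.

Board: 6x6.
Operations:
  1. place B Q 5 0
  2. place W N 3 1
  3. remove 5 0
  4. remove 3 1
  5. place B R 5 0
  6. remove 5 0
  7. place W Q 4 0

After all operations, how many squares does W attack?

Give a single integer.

Answer: 15

Derivation:
Op 1: place BQ@(5,0)
Op 2: place WN@(3,1)
Op 3: remove (5,0)
Op 4: remove (3,1)
Op 5: place BR@(5,0)
Op 6: remove (5,0)
Op 7: place WQ@(4,0)
Per-piece attacks for W:
  WQ@(4,0): attacks (4,1) (4,2) (4,3) (4,4) (4,5) (5,0) (3,0) (2,0) (1,0) (0,0) (5,1) (3,1) (2,2) (1,3) (0,4)
Union (15 distinct): (0,0) (0,4) (1,0) (1,3) (2,0) (2,2) (3,0) (3,1) (4,1) (4,2) (4,3) (4,4) (4,5) (5,0) (5,1)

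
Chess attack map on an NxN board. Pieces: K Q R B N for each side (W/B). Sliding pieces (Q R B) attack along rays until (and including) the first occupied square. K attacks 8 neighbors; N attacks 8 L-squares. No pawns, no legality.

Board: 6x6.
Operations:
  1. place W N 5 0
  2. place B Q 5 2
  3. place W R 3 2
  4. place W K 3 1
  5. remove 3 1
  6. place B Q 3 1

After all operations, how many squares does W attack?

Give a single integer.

Op 1: place WN@(5,0)
Op 2: place BQ@(5,2)
Op 3: place WR@(3,2)
Op 4: place WK@(3,1)
Op 5: remove (3,1)
Op 6: place BQ@(3,1)
Per-piece attacks for W:
  WR@(3,2): attacks (3,3) (3,4) (3,5) (3,1) (4,2) (5,2) (2,2) (1,2) (0,2) [ray(0,-1) blocked at (3,1); ray(1,0) blocked at (5,2)]
  WN@(5,0): attacks (4,2) (3,1)
Union (9 distinct): (0,2) (1,2) (2,2) (3,1) (3,3) (3,4) (3,5) (4,2) (5,2)

Answer: 9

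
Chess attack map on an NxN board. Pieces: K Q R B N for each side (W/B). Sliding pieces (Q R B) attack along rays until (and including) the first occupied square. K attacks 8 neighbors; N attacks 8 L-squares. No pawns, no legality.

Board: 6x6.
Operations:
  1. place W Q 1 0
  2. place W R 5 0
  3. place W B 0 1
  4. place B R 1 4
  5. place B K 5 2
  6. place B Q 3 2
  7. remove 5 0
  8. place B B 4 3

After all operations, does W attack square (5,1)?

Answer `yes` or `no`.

Op 1: place WQ@(1,0)
Op 2: place WR@(5,0)
Op 3: place WB@(0,1)
Op 4: place BR@(1,4)
Op 5: place BK@(5,2)
Op 6: place BQ@(3,2)
Op 7: remove (5,0)
Op 8: place BB@(4,3)
Per-piece attacks for W:
  WB@(0,1): attacks (1,2) (2,3) (3,4) (4,5) (1,0) [ray(1,-1) blocked at (1,0)]
  WQ@(1,0): attacks (1,1) (1,2) (1,3) (1,4) (2,0) (3,0) (4,0) (5,0) (0,0) (2,1) (3,2) (0,1) [ray(0,1) blocked at (1,4); ray(1,1) blocked at (3,2); ray(-1,1) blocked at (0,1)]
W attacks (5,1): no

Answer: no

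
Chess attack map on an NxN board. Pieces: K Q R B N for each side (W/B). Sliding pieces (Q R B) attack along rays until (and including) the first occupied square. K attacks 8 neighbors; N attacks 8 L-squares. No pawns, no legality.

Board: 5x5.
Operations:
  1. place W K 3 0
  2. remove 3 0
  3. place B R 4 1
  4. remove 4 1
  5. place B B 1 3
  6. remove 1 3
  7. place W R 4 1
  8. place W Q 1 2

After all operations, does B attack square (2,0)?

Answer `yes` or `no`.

Op 1: place WK@(3,0)
Op 2: remove (3,0)
Op 3: place BR@(4,1)
Op 4: remove (4,1)
Op 5: place BB@(1,3)
Op 6: remove (1,3)
Op 7: place WR@(4,1)
Op 8: place WQ@(1,2)
Per-piece attacks for B:
B attacks (2,0): no

Answer: no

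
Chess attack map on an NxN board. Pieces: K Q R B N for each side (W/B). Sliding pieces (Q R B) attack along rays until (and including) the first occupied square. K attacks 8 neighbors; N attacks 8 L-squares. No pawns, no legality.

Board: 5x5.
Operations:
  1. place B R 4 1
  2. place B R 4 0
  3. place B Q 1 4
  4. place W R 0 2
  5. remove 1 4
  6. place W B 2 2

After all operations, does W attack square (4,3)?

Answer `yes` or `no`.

Op 1: place BR@(4,1)
Op 2: place BR@(4,0)
Op 3: place BQ@(1,4)
Op 4: place WR@(0,2)
Op 5: remove (1,4)
Op 6: place WB@(2,2)
Per-piece attacks for W:
  WR@(0,2): attacks (0,3) (0,4) (0,1) (0,0) (1,2) (2,2) [ray(1,0) blocked at (2,2)]
  WB@(2,2): attacks (3,3) (4,4) (3,1) (4,0) (1,3) (0,4) (1,1) (0,0) [ray(1,-1) blocked at (4,0)]
W attacks (4,3): no

Answer: no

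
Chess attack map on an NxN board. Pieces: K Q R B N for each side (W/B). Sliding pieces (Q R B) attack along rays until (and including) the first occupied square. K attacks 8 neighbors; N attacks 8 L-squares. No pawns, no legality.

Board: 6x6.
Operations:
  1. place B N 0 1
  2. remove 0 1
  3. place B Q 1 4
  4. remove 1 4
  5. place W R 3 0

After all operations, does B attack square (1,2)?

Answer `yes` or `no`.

Op 1: place BN@(0,1)
Op 2: remove (0,1)
Op 3: place BQ@(1,4)
Op 4: remove (1,4)
Op 5: place WR@(3,0)
Per-piece attacks for B:
B attacks (1,2): no

Answer: no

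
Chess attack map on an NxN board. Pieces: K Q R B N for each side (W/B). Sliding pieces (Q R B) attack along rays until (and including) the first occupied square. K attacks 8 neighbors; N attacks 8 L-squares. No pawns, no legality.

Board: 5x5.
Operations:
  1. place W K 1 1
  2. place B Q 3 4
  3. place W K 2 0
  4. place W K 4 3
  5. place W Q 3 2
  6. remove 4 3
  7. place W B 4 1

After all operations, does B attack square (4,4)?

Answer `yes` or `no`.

Answer: yes

Derivation:
Op 1: place WK@(1,1)
Op 2: place BQ@(3,4)
Op 3: place WK@(2,0)
Op 4: place WK@(4,3)
Op 5: place WQ@(3,2)
Op 6: remove (4,3)
Op 7: place WB@(4,1)
Per-piece attacks for B:
  BQ@(3,4): attacks (3,3) (3,2) (4,4) (2,4) (1,4) (0,4) (4,3) (2,3) (1,2) (0,1) [ray(0,-1) blocked at (3,2)]
B attacks (4,4): yes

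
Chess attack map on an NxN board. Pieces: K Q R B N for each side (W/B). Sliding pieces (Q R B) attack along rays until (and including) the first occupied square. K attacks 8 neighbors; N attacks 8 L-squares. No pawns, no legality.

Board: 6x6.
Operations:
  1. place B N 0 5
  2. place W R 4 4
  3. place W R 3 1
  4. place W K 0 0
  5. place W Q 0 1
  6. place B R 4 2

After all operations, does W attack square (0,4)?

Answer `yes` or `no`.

Answer: yes

Derivation:
Op 1: place BN@(0,5)
Op 2: place WR@(4,4)
Op 3: place WR@(3,1)
Op 4: place WK@(0,0)
Op 5: place WQ@(0,1)
Op 6: place BR@(4,2)
Per-piece attacks for W:
  WK@(0,0): attacks (0,1) (1,0) (1,1)
  WQ@(0,1): attacks (0,2) (0,3) (0,4) (0,5) (0,0) (1,1) (2,1) (3,1) (1,2) (2,3) (3,4) (4,5) (1,0) [ray(0,1) blocked at (0,5); ray(0,-1) blocked at (0,0); ray(1,0) blocked at (3,1)]
  WR@(3,1): attacks (3,2) (3,3) (3,4) (3,5) (3,0) (4,1) (5,1) (2,1) (1,1) (0,1) [ray(-1,0) blocked at (0,1)]
  WR@(4,4): attacks (4,5) (4,3) (4,2) (5,4) (3,4) (2,4) (1,4) (0,4) [ray(0,-1) blocked at (4,2)]
W attacks (0,4): yes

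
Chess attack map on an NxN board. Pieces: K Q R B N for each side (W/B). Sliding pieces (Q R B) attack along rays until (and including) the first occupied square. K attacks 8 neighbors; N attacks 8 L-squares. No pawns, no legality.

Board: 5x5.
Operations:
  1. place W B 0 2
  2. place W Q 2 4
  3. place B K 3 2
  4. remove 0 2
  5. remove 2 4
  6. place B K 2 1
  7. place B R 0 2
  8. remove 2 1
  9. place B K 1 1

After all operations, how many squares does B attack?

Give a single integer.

Op 1: place WB@(0,2)
Op 2: place WQ@(2,4)
Op 3: place BK@(3,2)
Op 4: remove (0,2)
Op 5: remove (2,4)
Op 6: place BK@(2,1)
Op 7: place BR@(0,2)
Op 8: remove (2,1)
Op 9: place BK@(1,1)
Per-piece attacks for B:
  BR@(0,2): attacks (0,3) (0,4) (0,1) (0,0) (1,2) (2,2) (3,2) [ray(1,0) blocked at (3,2)]
  BK@(1,1): attacks (1,2) (1,0) (2,1) (0,1) (2,2) (2,0) (0,2) (0,0)
  BK@(3,2): attacks (3,3) (3,1) (4,2) (2,2) (4,3) (4,1) (2,3) (2,1)
Union (17 distinct): (0,0) (0,1) (0,2) (0,3) (0,4) (1,0) (1,2) (2,0) (2,1) (2,2) (2,3) (3,1) (3,2) (3,3) (4,1) (4,2) (4,3)

Answer: 17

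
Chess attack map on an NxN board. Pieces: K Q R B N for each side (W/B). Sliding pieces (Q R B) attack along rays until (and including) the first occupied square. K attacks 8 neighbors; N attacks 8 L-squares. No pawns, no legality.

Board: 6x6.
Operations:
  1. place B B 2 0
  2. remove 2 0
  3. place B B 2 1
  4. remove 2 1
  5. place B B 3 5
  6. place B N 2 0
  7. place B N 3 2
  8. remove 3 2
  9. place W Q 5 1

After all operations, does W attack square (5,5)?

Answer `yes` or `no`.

Answer: yes

Derivation:
Op 1: place BB@(2,0)
Op 2: remove (2,0)
Op 3: place BB@(2,1)
Op 4: remove (2,1)
Op 5: place BB@(3,5)
Op 6: place BN@(2,0)
Op 7: place BN@(3,2)
Op 8: remove (3,2)
Op 9: place WQ@(5,1)
Per-piece attacks for W:
  WQ@(5,1): attacks (5,2) (5,3) (5,4) (5,5) (5,0) (4,1) (3,1) (2,1) (1,1) (0,1) (4,2) (3,3) (2,4) (1,5) (4,0)
W attacks (5,5): yes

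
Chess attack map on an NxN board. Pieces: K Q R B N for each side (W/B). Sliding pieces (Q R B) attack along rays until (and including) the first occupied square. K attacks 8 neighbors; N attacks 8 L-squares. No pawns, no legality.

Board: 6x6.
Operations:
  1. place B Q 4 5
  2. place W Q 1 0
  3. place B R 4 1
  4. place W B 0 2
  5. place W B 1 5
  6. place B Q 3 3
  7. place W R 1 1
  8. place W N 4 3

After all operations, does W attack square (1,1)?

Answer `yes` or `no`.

Answer: yes

Derivation:
Op 1: place BQ@(4,5)
Op 2: place WQ@(1,0)
Op 3: place BR@(4,1)
Op 4: place WB@(0,2)
Op 5: place WB@(1,5)
Op 6: place BQ@(3,3)
Op 7: place WR@(1,1)
Op 8: place WN@(4,3)
Per-piece attacks for W:
  WB@(0,2): attacks (1,3) (2,4) (3,5) (1,1) [ray(1,-1) blocked at (1,1)]
  WQ@(1,0): attacks (1,1) (2,0) (3,0) (4,0) (5,0) (0,0) (2,1) (3,2) (4,3) (0,1) [ray(0,1) blocked at (1,1); ray(1,1) blocked at (4,3)]
  WR@(1,1): attacks (1,2) (1,3) (1,4) (1,5) (1,0) (2,1) (3,1) (4,1) (0,1) [ray(0,1) blocked at (1,5); ray(0,-1) blocked at (1,0); ray(1,0) blocked at (4,1)]
  WB@(1,5): attacks (2,4) (3,3) (0,4) [ray(1,-1) blocked at (3,3)]
  WN@(4,3): attacks (5,5) (3,5) (2,4) (5,1) (3,1) (2,2)
W attacks (1,1): yes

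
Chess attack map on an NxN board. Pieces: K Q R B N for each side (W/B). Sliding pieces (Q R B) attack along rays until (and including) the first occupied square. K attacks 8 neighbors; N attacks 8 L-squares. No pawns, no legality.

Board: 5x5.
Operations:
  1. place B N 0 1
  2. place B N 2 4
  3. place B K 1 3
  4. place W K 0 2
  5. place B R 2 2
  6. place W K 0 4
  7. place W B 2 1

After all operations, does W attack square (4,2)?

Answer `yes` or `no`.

Answer: no

Derivation:
Op 1: place BN@(0,1)
Op 2: place BN@(2,4)
Op 3: place BK@(1,3)
Op 4: place WK@(0,2)
Op 5: place BR@(2,2)
Op 6: place WK@(0,4)
Op 7: place WB@(2,1)
Per-piece attacks for W:
  WK@(0,2): attacks (0,3) (0,1) (1,2) (1,3) (1,1)
  WK@(0,4): attacks (0,3) (1,4) (1,3)
  WB@(2,1): attacks (3,2) (4,3) (3,0) (1,2) (0,3) (1,0)
W attacks (4,2): no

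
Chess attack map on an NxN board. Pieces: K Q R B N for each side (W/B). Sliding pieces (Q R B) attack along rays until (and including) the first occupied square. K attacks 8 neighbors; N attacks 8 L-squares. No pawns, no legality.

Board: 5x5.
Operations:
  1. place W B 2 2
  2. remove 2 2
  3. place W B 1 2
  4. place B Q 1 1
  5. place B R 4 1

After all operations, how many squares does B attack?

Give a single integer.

Answer: 16

Derivation:
Op 1: place WB@(2,2)
Op 2: remove (2,2)
Op 3: place WB@(1,2)
Op 4: place BQ@(1,1)
Op 5: place BR@(4,1)
Per-piece attacks for B:
  BQ@(1,1): attacks (1,2) (1,0) (2,1) (3,1) (4,1) (0,1) (2,2) (3,3) (4,4) (2,0) (0,2) (0,0) [ray(0,1) blocked at (1,2); ray(1,0) blocked at (4,1)]
  BR@(4,1): attacks (4,2) (4,3) (4,4) (4,0) (3,1) (2,1) (1,1) [ray(-1,0) blocked at (1,1)]
Union (16 distinct): (0,0) (0,1) (0,2) (1,0) (1,1) (1,2) (2,0) (2,1) (2,2) (3,1) (3,3) (4,0) (4,1) (4,2) (4,3) (4,4)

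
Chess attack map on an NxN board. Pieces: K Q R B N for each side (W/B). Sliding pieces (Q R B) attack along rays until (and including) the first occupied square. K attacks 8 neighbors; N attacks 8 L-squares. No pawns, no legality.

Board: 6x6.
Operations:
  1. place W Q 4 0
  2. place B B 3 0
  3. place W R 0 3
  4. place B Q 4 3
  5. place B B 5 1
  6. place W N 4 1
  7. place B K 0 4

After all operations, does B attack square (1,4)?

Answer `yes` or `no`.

Op 1: place WQ@(4,0)
Op 2: place BB@(3,0)
Op 3: place WR@(0,3)
Op 4: place BQ@(4,3)
Op 5: place BB@(5,1)
Op 6: place WN@(4,1)
Op 7: place BK@(0,4)
Per-piece attacks for B:
  BK@(0,4): attacks (0,5) (0,3) (1,4) (1,5) (1,3)
  BB@(3,0): attacks (4,1) (2,1) (1,2) (0,3) [ray(1,1) blocked at (4,1); ray(-1,1) blocked at (0,3)]
  BQ@(4,3): attacks (4,4) (4,5) (4,2) (4,1) (5,3) (3,3) (2,3) (1,3) (0,3) (5,4) (5,2) (3,4) (2,5) (3,2) (2,1) (1,0) [ray(0,-1) blocked at (4,1); ray(-1,0) blocked at (0,3)]
  BB@(5,1): attacks (4,2) (3,3) (2,4) (1,5) (4,0) [ray(-1,-1) blocked at (4,0)]
B attacks (1,4): yes

Answer: yes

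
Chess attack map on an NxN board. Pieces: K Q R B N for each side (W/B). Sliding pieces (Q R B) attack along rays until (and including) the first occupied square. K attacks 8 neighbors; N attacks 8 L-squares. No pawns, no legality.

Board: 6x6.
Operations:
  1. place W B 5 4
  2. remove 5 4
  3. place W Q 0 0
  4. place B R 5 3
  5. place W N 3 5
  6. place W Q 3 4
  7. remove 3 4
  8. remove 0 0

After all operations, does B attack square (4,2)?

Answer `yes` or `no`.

Answer: no

Derivation:
Op 1: place WB@(5,4)
Op 2: remove (5,4)
Op 3: place WQ@(0,0)
Op 4: place BR@(5,3)
Op 5: place WN@(3,5)
Op 6: place WQ@(3,4)
Op 7: remove (3,4)
Op 8: remove (0,0)
Per-piece attacks for B:
  BR@(5,3): attacks (5,4) (5,5) (5,2) (5,1) (5,0) (4,3) (3,3) (2,3) (1,3) (0,3)
B attacks (4,2): no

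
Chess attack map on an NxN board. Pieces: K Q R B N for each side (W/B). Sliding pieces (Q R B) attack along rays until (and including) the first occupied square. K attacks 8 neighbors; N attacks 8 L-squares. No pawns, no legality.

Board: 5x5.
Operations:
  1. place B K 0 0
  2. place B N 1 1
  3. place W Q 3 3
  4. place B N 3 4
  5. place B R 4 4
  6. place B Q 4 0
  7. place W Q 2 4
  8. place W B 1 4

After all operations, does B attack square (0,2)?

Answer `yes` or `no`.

Op 1: place BK@(0,0)
Op 2: place BN@(1,1)
Op 3: place WQ@(3,3)
Op 4: place BN@(3,4)
Op 5: place BR@(4,4)
Op 6: place BQ@(4,0)
Op 7: place WQ@(2,4)
Op 8: place WB@(1,4)
Per-piece attacks for B:
  BK@(0,0): attacks (0,1) (1,0) (1,1)
  BN@(1,1): attacks (2,3) (3,2) (0,3) (3,0)
  BN@(3,4): attacks (4,2) (2,2) (1,3)
  BQ@(4,0): attacks (4,1) (4,2) (4,3) (4,4) (3,0) (2,0) (1,0) (0,0) (3,1) (2,2) (1,3) (0,4) [ray(0,1) blocked at (4,4); ray(-1,0) blocked at (0,0)]
  BR@(4,4): attacks (4,3) (4,2) (4,1) (4,0) (3,4) [ray(0,-1) blocked at (4,0); ray(-1,0) blocked at (3,4)]
B attacks (0,2): no

Answer: no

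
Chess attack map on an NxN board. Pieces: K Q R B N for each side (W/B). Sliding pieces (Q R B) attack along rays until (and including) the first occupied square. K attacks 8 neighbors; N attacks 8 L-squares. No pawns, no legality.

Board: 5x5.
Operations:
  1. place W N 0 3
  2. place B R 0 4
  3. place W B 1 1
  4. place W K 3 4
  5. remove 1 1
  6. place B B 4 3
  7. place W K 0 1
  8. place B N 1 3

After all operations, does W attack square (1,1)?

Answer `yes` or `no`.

Answer: yes

Derivation:
Op 1: place WN@(0,3)
Op 2: place BR@(0,4)
Op 3: place WB@(1,1)
Op 4: place WK@(3,4)
Op 5: remove (1,1)
Op 6: place BB@(4,3)
Op 7: place WK@(0,1)
Op 8: place BN@(1,3)
Per-piece attacks for W:
  WK@(0,1): attacks (0,2) (0,0) (1,1) (1,2) (1,0)
  WN@(0,3): attacks (2,4) (1,1) (2,2)
  WK@(3,4): attacks (3,3) (4,4) (2,4) (4,3) (2,3)
W attacks (1,1): yes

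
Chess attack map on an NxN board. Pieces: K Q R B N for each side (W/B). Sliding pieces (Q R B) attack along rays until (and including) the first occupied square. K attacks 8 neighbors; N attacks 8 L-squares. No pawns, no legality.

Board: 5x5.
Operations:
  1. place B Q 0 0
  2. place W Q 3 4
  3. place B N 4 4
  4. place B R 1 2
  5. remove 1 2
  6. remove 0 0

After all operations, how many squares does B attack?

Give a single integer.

Op 1: place BQ@(0,0)
Op 2: place WQ@(3,4)
Op 3: place BN@(4,4)
Op 4: place BR@(1,2)
Op 5: remove (1,2)
Op 6: remove (0,0)
Per-piece attacks for B:
  BN@(4,4): attacks (3,2) (2,3)
Union (2 distinct): (2,3) (3,2)

Answer: 2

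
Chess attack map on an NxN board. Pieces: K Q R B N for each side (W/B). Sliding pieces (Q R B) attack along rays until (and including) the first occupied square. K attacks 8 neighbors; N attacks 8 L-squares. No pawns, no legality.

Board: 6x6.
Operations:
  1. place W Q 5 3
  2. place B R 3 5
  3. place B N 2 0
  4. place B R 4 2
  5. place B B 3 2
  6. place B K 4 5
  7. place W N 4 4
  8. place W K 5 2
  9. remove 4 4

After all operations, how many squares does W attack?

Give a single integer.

Answer: 14

Derivation:
Op 1: place WQ@(5,3)
Op 2: place BR@(3,5)
Op 3: place BN@(2,0)
Op 4: place BR@(4,2)
Op 5: place BB@(3,2)
Op 6: place BK@(4,5)
Op 7: place WN@(4,4)
Op 8: place WK@(5,2)
Op 9: remove (4,4)
Per-piece attacks for W:
  WK@(5,2): attacks (5,3) (5,1) (4,2) (4,3) (4,1)
  WQ@(5,3): attacks (5,4) (5,5) (5,2) (4,3) (3,3) (2,3) (1,3) (0,3) (4,4) (3,5) (4,2) [ray(0,-1) blocked at (5,2); ray(-1,1) blocked at (3,5); ray(-1,-1) blocked at (4,2)]
Union (14 distinct): (0,3) (1,3) (2,3) (3,3) (3,5) (4,1) (4,2) (4,3) (4,4) (5,1) (5,2) (5,3) (5,4) (5,5)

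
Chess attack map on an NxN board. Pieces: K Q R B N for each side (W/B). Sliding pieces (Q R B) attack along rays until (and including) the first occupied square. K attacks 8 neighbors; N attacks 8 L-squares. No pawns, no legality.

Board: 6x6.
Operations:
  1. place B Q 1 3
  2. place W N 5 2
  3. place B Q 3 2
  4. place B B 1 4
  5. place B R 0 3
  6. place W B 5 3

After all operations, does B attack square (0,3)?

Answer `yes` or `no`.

Answer: yes

Derivation:
Op 1: place BQ@(1,3)
Op 2: place WN@(5,2)
Op 3: place BQ@(3,2)
Op 4: place BB@(1,4)
Op 5: place BR@(0,3)
Op 6: place WB@(5,3)
Per-piece attacks for B:
  BR@(0,3): attacks (0,4) (0,5) (0,2) (0,1) (0,0) (1,3) [ray(1,0) blocked at (1,3)]
  BQ@(1,3): attacks (1,4) (1,2) (1,1) (1,0) (2,3) (3,3) (4,3) (5,3) (0,3) (2,4) (3,5) (2,2) (3,1) (4,0) (0,4) (0,2) [ray(0,1) blocked at (1,4); ray(1,0) blocked at (5,3); ray(-1,0) blocked at (0,3)]
  BB@(1,4): attacks (2,5) (2,3) (3,2) (0,5) (0,3) [ray(1,-1) blocked at (3,2); ray(-1,-1) blocked at (0,3)]
  BQ@(3,2): attacks (3,3) (3,4) (3,5) (3,1) (3,0) (4,2) (5,2) (2,2) (1,2) (0,2) (4,3) (5,4) (4,1) (5,0) (2,3) (1,4) (2,1) (1,0) [ray(1,0) blocked at (5,2); ray(-1,1) blocked at (1,4)]
B attacks (0,3): yes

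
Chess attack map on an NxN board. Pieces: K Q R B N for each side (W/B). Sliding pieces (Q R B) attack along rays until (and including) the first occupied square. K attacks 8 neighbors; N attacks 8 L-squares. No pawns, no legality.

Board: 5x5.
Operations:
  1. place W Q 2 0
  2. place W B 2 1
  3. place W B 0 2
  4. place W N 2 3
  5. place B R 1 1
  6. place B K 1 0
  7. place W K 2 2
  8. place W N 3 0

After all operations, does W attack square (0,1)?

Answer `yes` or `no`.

Answer: no

Derivation:
Op 1: place WQ@(2,0)
Op 2: place WB@(2,1)
Op 3: place WB@(0,2)
Op 4: place WN@(2,3)
Op 5: place BR@(1,1)
Op 6: place BK@(1,0)
Op 7: place WK@(2,2)
Op 8: place WN@(3,0)
Per-piece attacks for W:
  WB@(0,2): attacks (1,3) (2,4) (1,1) [ray(1,-1) blocked at (1,1)]
  WQ@(2,0): attacks (2,1) (3,0) (1,0) (3,1) (4,2) (1,1) [ray(0,1) blocked at (2,1); ray(1,0) blocked at (3,0); ray(-1,0) blocked at (1,0); ray(-1,1) blocked at (1,1)]
  WB@(2,1): attacks (3,2) (4,3) (3,0) (1,2) (0,3) (1,0) [ray(1,-1) blocked at (3,0); ray(-1,-1) blocked at (1,0)]
  WK@(2,2): attacks (2,3) (2,1) (3,2) (1,2) (3,3) (3,1) (1,3) (1,1)
  WN@(2,3): attacks (4,4) (0,4) (3,1) (4,2) (1,1) (0,2)
  WN@(3,0): attacks (4,2) (2,2) (1,1)
W attacks (0,1): no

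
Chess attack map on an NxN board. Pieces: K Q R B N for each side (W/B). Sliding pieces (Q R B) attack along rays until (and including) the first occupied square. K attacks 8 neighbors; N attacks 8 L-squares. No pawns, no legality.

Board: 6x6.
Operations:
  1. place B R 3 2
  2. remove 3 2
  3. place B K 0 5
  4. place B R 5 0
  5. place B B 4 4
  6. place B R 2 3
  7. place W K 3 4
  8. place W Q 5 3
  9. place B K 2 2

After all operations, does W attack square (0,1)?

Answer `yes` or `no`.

Answer: no

Derivation:
Op 1: place BR@(3,2)
Op 2: remove (3,2)
Op 3: place BK@(0,5)
Op 4: place BR@(5,0)
Op 5: place BB@(4,4)
Op 6: place BR@(2,3)
Op 7: place WK@(3,4)
Op 8: place WQ@(5,3)
Op 9: place BK@(2,2)
Per-piece attacks for W:
  WK@(3,4): attacks (3,5) (3,3) (4,4) (2,4) (4,5) (4,3) (2,5) (2,3)
  WQ@(5,3): attacks (5,4) (5,5) (5,2) (5,1) (5,0) (4,3) (3,3) (2,3) (4,4) (4,2) (3,1) (2,0) [ray(0,-1) blocked at (5,0); ray(-1,0) blocked at (2,3); ray(-1,1) blocked at (4,4)]
W attacks (0,1): no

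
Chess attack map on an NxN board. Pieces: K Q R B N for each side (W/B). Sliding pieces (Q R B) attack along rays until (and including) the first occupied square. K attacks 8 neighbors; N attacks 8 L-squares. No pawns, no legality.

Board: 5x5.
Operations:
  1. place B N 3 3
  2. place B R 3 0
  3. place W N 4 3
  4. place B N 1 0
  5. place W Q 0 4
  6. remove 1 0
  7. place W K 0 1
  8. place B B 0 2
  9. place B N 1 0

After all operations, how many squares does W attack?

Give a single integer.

Op 1: place BN@(3,3)
Op 2: place BR@(3,0)
Op 3: place WN@(4,3)
Op 4: place BN@(1,0)
Op 5: place WQ@(0,4)
Op 6: remove (1,0)
Op 7: place WK@(0,1)
Op 8: place BB@(0,2)
Op 9: place BN@(1,0)
Per-piece attacks for W:
  WK@(0,1): attacks (0,2) (0,0) (1,1) (1,2) (1,0)
  WQ@(0,4): attacks (0,3) (0,2) (1,4) (2,4) (3,4) (4,4) (1,3) (2,2) (3,1) (4,0) [ray(0,-1) blocked at (0,2)]
  WN@(4,3): attacks (2,4) (3,1) (2,2)
Union (14 distinct): (0,0) (0,2) (0,3) (1,0) (1,1) (1,2) (1,3) (1,4) (2,2) (2,4) (3,1) (3,4) (4,0) (4,4)

Answer: 14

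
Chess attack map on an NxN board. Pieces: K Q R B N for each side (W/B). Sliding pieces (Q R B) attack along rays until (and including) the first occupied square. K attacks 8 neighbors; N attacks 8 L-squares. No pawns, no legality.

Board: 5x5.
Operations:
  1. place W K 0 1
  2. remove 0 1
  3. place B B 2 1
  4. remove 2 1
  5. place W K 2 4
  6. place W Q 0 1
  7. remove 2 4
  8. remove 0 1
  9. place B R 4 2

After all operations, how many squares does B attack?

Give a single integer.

Answer: 8

Derivation:
Op 1: place WK@(0,1)
Op 2: remove (0,1)
Op 3: place BB@(2,1)
Op 4: remove (2,1)
Op 5: place WK@(2,4)
Op 6: place WQ@(0,1)
Op 7: remove (2,4)
Op 8: remove (0,1)
Op 9: place BR@(4,2)
Per-piece attacks for B:
  BR@(4,2): attacks (4,3) (4,4) (4,1) (4,0) (3,2) (2,2) (1,2) (0,2)
Union (8 distinct): (0,2) (1,2) (2,2) (3,2) (4,0) (4,1) (4,3) (4,4)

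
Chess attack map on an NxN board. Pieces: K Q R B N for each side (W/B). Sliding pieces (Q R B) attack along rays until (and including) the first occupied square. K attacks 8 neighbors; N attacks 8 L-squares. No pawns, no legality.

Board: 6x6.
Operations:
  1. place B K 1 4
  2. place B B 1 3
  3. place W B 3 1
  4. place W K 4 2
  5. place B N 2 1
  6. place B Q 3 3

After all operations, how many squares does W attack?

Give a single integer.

Op 1: place BK@(1,4)
Op 2: place BB@(1,3)
Op 3: place WB@(3,1)
Op 4: place WK@(4,2)
Op 5: place BN@(2,1)
Op 6: place BQ@(3,3)
Per-piece attacks for W:
  WB@(3,1): attacks (4,2) (4,0) (2,2) (1,3) (2,0) [ray(1,1) blocked at (4,2); ray(-1,1) blocked at (1,3)]
  WK@(4,2): attacks (4,3) (4,1) (5,2) (3,2) (5,3) (5,1) (3,3) (3,1)
Union (13 distinct): (1,3) (2,0) (2,2) (3,1) (3,2) (3,3) (4,0) (4,1) (4,2) (4,3) (5,1) (5,2) (5,3)

Answer: 13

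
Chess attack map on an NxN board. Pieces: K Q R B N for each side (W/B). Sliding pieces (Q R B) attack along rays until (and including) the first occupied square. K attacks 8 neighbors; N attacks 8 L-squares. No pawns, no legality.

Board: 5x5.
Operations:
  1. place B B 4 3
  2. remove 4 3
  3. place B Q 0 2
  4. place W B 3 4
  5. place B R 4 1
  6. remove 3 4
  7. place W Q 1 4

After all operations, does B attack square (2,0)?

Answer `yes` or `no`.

Answer: yes

Derivation:
Op 1: place BB@(4,3)
Op 2: remove (4,3)
Op 3: place BQ@(0,2)
Op 4: place WB@(3,4)
Op 5: place BR@(4,1)
Op 6: remove (3,4)
Op 7: place WQ@(1,4)
Per-piece attacks for B:
  BQ@(0,2): attacks (0,3) (0,4) (0,1) (0,0) (1,2) (2,2) (3,2) (4,2) (1,3) (2,4) (1,1) (2,0)
  BR@(4,1): attacks (4,2) (4,3) (4,4) (4,0) (3,1) (2,1) (1,1) (0,1)
B attacks (2,0): yes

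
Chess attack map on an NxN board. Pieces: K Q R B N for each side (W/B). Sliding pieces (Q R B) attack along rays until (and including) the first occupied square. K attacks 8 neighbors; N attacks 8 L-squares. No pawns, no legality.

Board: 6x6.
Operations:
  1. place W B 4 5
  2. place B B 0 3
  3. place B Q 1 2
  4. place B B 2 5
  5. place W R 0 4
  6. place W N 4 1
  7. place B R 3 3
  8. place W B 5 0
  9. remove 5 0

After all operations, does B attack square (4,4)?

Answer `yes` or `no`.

Op 1: place WB@(4,5)
Op 2: place BB@(0,3)
Op 3: place BQ@(1,2)
Op 4: place BB@(2,5)
Op 5: place WR@(0,4)
Op 6: place WN@(4,1)
Op 7: place BR@(3,3)
Op 8: place WB@(5,0)
Op 9: remove (5,0)
Per-piece attacks for B:
  BB@(0,3): attacks (1,4) (2,5) (1,2) [ray(1,1) blocked at (2,5); ray(1,-1) blocked at (1,2)]
  BQ@(1,2): attacks (1,3) (1,4) (1,5) (1,1) (1,0) (2,2) (3,2) (4,2) (5,2) (0,2) (2,3) (3,4) (4,5) (2,1) (3,0) (0,3) (0,1) [ray(1,1) blocked at (4,5); ray(-1,1) blocked at (0,3)]
  BB@(2,5): attacks (3,4) (4,3) (5,2) (1,4) (0,3) [ray(-1,-1) blocked at (0,3)]
  BR@(3,3): attacks (3,4) (3,5) (3,2) (3,1) (3,0) (4,3) (5,3) (2,3) (1,3) (0,3) [ray(-1,0) blocked at (0,3)]
B attacks (4,4): no

Answer: no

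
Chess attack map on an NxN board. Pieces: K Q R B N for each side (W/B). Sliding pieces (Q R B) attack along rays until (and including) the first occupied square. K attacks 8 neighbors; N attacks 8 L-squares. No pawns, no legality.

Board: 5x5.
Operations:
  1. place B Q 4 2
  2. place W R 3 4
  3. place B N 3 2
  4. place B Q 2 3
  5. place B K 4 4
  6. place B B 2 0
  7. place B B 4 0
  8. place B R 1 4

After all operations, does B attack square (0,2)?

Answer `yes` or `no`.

Op 1: place BQ@(4,2)
Op 2: place WR@(3,4)
Op 3: place BN@(3,2)
Op 4: place BQ@(2,3)
Op 5: place BK@(4,4)
Op 6: place BB@(2,0)
Op 7: place BB@(4,0)
Op 8: place BR@(1,4)
Per-piece attacks for B:
  BR@(1,4): attacks (1,3) (1,2) (1,1) (1,0) (2,4) (3,4) (0,4) [ray(1,0) blocked at (3,4)]
  BB@(2,0): attacks (3,1) (4,2) (1,1) (0,2) [ray(1,1) blocked at (4,2)]
  BQ@(2,3): attacks (2,4) (2,2) (2,1) (2,0) (3,3) (4,3) (1,3) (0,3) (3,4) (3,2) (1,4) (1,2) (0,1) [ray(0,-1) blocked at (2,0); ray(1,1) blocked at (3,4); ray(1,-1) blocked at (3,2); ray(-1,1) blocked at (1,4)]
  BN@(3,2): attacks (4,4) (2,4) (1,3) (4,0) (2,0) (1,1)
  BB@(4,0): attacks (3,1) (2,2) (1,3) (0,4)
  BQ@(4,2): attacks (4,3) (4,4) (4,1) (4,0) (3,2) (3,3) (2,4) (3,1) (2,0) [ray(0,1) blocked at (4,4); ray(0,-1) blocked at (4,0); ray(-1,0) blocked at (3,2); ray(-1,-1) blocked at (2,0)]
  BK@(4,4): attacks (4,3) (3,4) (3,3)
B attacks (0,2): yes

Answer: yes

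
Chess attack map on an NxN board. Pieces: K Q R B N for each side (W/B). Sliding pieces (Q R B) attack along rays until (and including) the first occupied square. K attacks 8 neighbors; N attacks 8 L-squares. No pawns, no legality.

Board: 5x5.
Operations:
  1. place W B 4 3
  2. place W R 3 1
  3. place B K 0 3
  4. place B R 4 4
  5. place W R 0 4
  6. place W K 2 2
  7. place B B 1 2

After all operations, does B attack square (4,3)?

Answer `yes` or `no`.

Op 1: place WB@(4,3)
Op 2: place WR@(3,1)
Op 3: place BK@(0,3)
Op 4: place BR@(4,4)
Op 5: place WR@(0,4)
Op 6: place WK@(2,2)
Op 7: place BB@(1,2)
Per-piece attacks for B:
  BK@(0,3): attacks (0,4) (0,2) (1,3) (1,4) (1,2)
  BB@(1,2): attacks (2,3) (3,4) (2,1) (3,0) (0,3) (0,1) [ray(-1,1) blocked at (0,3)]
  BR@(4,4): attacks (4,3) (3,4) (2,4) (1,4) (0,4) [ray(0,-1) blocked at (4,3); ray(-1,0) blocked at (0,4)]
B attacks (4,3): yes

Answer: yes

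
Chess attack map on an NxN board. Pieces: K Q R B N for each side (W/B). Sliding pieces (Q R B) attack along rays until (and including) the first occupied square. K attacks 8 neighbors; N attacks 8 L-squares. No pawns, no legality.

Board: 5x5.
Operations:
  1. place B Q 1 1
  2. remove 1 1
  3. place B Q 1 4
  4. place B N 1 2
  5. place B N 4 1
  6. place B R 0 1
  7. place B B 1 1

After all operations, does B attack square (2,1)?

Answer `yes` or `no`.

Answer: no

Derivation:
Op 1: place BQ@(1,1)
Op 2: remove (1,1)
Op 3: place BQ@(1,4)
Op 4: place BN@(1,2)
Op 5: place BN@(4,1)
Op 6: place BR@(0,1)
Op 7: place BB@(1,1)
Per-piece attacks for B:
  BR@(0,1): attacks (0,2) (0,3) (0,4) (0,0) (1,1) [ray(1,0) blocked at (1,1)]
  BB@(1,1): attacks (2,2) (3,3) (4,4) (2,0) (0,2) (0,0)
  BN@(1,2): attacks (2,4) (3,3) (0,4) (2,0) (3,1) (0,0)
  BQ@(1,4): attacks (1,3) (1,2) (2,4) (3,4) (4,4) (0,4) (2,3) (3,2) (4,1) (0,3) [ray(0,-1) blocked at (1,2); ray(1,-1) blocked at (4,1)]
  BN@(4,1): attacks (3,3) (2,2) (2,0)
B attacks (2,1): no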